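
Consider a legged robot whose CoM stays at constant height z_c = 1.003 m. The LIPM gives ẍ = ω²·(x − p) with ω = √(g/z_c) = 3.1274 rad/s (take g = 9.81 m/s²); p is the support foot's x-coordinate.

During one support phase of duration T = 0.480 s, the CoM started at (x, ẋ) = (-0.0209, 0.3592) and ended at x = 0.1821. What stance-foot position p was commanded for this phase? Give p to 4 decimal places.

ωT = 3.1274·0.480 = 1.501152; cosh(ωT) = 2.354864, sinh(ωT) = 2.131991
x(T) = p + (x₀−p)·cosh(ωT) + (ẋ₀/ω)·sinh(ωT) ⇒ p·(1 − cosh) = x(T) − x₀·cosh − (ẋ₀/ω)·sinh
numerator   = 0.1821 − (-0.0209)·2.354864 − (0.3592/3.1274)·2.131991 = -0.013555
denominator = 1 − 2.354864 = -1.354864
p = -0.013555 / -1.354864 = 0.0100

p = 0.0100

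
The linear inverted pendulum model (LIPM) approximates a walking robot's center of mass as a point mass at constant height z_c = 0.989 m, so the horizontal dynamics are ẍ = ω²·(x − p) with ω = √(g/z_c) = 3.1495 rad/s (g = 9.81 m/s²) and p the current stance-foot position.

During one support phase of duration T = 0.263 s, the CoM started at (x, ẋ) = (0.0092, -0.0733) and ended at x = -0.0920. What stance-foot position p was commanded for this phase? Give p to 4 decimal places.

ωT = 3.1495·0.263 = 0.828319; cosh(ωT) = 1.363124, sinh(ωT) = 0.926341
x(T) = p + (x₀−p)·cosh(ωT) + (ẋ₀/ω)·sinh(ωT) ⇒ p·(1 − cosh) = x(T) − x₀·cosh − (ẋ₀/ω)·sinh
numerator   = -0.0920 − (0.0092)·1.363124 − (-0.0733/3.1495)·0.926341 = -0.082982
denominator = 1 − 1.363124 = -0.363124
p = -0.082982 / -0.363124 = 0.2285

p = 0.2285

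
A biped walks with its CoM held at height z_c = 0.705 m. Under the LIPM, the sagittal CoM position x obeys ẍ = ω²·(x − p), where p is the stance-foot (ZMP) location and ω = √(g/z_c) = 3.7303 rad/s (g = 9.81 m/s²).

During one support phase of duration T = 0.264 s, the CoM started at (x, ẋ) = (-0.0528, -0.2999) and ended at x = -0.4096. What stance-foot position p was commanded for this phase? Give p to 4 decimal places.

ωT = 3.7303·0.264 = 0.984799; cosh(ωT) = 1.525394, sinh(ωT) = 1.151880
x(T) = p + (x₀−p)·cosh(ωT) + (ẋ₀/ω)·sinh(ωT) ⇒ p·(1 − cosh) = x(T) − x₀·cosh − (ẋ₀/ω)·sinh
numerator   = -0.4096 − (-0.0528)·1.525394 − (-0.2999/3.7303)·1.151880 = -0.236453
denominator = 1 − 1.525394 = -0.525394
p = -0.236453 / -0.525394 = 0.4500

p = 0.4500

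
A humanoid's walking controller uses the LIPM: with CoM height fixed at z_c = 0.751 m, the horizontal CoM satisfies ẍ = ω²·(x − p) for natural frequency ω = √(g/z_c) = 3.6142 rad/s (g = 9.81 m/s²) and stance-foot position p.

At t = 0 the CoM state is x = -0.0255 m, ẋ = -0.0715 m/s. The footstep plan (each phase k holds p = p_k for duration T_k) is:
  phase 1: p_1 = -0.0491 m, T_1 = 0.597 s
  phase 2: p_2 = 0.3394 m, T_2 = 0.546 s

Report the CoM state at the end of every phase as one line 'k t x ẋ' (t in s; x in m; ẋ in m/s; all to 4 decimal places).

1 0.5970 -0.0301 0.0506
2 1.1430 -0.9660 -4.5255

phase 1: p=-0.0491, T=0.597, ωT=2.157677, cosh=4.383307, sinh=4.267714; start (x,ẋ)=(-0.025500, -0.071500) → end (x,ẋ)=(-0.030082, 0.050609)
phase 2: p=0.3394, T=0.546, ωT=1.973353, cosh=3.666876, sinh=3.527886; start (x,ẋ)=(-0.030082, 0.050609) → end (x,ẋ)=(-0.966046, -4.525505)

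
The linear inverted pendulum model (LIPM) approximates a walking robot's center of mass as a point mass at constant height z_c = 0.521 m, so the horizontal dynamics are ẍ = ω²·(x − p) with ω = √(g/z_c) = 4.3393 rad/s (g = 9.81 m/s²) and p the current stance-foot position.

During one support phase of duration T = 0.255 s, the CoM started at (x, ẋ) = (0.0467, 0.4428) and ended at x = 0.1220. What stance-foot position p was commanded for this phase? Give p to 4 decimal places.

ωT = 4.3393·0.255 = 1.106521; cosh(ωT) = 1.677265, sinh(ωT) = 1.346557
x(T) = p + (x₀−p)·cosh(ωT) + (ẋ₀/ω)·sinh(ωT) ⇒ p·(1 − cosh) = x(T) − x₀·cosh − (ẋ₀/ω)·sinh
numerator   = 0.1220 − (0.0467)·1.677265 − (0.4428/4.3393)·1.346557 = -0.093736
denominator = 1 − 1.677265 = -0.677265
p = -0.093736 / -0.677265 = 0.1384

p = 0.1384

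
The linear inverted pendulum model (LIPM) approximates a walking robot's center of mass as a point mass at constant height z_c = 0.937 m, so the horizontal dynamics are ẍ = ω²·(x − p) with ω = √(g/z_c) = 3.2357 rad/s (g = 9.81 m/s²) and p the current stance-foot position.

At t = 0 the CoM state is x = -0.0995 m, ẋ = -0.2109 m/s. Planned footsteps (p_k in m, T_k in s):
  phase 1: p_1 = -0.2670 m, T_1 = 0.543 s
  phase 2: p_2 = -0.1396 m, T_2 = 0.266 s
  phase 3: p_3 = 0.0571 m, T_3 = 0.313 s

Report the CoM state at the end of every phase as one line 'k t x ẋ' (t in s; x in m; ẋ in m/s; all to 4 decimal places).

phase 1: p=-0.2670, T=0.543, ωT=1.756985, cosh=2.983752, sinh=2.811188; start (x,ẋ)=(-0.099500, -0.210900) → end (x,ẋ)=(0.049548, 0.894334)
phase 2: p=-0.1396, T=0.266, ωT=0.860696, cosh=1.393837, sinh=0.970969; start (x,ẋ)=(0.049548, 0.894334) → end (x,ẋ)=(0.392413, 1.840813)
phase 3: p=0.0571, T=0.313, ωT=1.012774, cosh=1.558219, sinh=1.195009; start (x,ẋ)=(0.392413, 1.840813) → end (x,ẋ)=(1.259440, 4.164942)

1 0.5430 0.0495 0.8943
2 0.8090 0.3924 1.8408
3 1.1220 1.2594 4.1649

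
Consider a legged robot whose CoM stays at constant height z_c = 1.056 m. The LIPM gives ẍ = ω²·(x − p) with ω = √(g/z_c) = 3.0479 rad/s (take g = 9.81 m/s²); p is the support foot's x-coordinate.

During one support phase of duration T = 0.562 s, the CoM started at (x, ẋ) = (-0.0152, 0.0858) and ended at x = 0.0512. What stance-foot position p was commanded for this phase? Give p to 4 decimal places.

p = -0.0103

ωT = 3.0479·0.562 = 1.712920; cosh(ωT) = 2.862734, sinh(ωT) = 2.682395
x(T) = p + (x₀−p)·cosh(ωT) + (ẋ₀/ω)·sinh(ωT) ⇒ p·(1 − cosh) = x(T) − x₀·cosh − (ẋ₀/ω)·sinh
numerator   = 0.0512 − (-0.0152)·2.862734 − (0.0858/3.0479)·2.682395 = 0.019203
denominator = 1 − 2.862734 = -1.862734
p = 0.019203 / -1.862734 = -0.0103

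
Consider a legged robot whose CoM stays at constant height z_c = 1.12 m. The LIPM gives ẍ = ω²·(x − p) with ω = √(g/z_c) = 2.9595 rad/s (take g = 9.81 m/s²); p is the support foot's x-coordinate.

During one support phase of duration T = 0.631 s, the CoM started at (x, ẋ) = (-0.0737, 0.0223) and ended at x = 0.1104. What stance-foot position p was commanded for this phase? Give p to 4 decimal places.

p = -0.1430

ωT = 2.9595·0.631 = 1.867444; cosh(ωT) = 3.313127, sinh(ωT) = 3.158609
x(T) = p + (x₀−p)·cosh(ωT) + (ẋ₀/ω)·sinh(ωT) ⇒ p·(1 − cosh) = x(T) − x₀·cosh − (ẋ₀/ω)·sinh
numerator   = 0.1104 − (-0.0737)·3.313127 − (0.0223/2.9595)·3.158609 = 0.330777
denominator = 1 − 3.313127 = -2.313127
p = 0.330777 / -2.313127 = -0.1430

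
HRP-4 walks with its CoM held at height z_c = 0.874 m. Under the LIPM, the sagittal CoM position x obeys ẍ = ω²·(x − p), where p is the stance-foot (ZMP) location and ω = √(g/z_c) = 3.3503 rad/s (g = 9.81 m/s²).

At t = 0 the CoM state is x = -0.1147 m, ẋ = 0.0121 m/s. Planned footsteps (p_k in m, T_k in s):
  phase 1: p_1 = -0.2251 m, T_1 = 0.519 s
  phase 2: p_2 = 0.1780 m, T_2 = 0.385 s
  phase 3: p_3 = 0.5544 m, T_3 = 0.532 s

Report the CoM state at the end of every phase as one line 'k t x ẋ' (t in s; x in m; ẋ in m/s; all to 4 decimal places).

phase 1: p=-0.2251, T=0.519, ωT=1.738806, cosh=2.933137, sinh=2.757406; start (x,ẋ)=(-0.114700, 0.012100) → end (x,ẋ)=(0.108677, 1.055381)
phase 2: p=0.1780, T=0.385, ωT=1.289865, cosh=1.953803, sinh=1.678495; start (x,ẋ)=(0.108677, 1.055381) → end (x,ẋ)=(0.571301, 1.672172)
phase 3: p=0.5544, T=0.532, ωT=1.782360, cosh=3.056053, sinh=2.887812; start (x,ẋ)=(0.571301, 1.672172) → end (x,ẋ)=(2.047390, 5.273764)

1 0.5190 0.1087 1.0554
2 0.9040 0.5713 1.6722
3 1.4360 2.0474 5.2738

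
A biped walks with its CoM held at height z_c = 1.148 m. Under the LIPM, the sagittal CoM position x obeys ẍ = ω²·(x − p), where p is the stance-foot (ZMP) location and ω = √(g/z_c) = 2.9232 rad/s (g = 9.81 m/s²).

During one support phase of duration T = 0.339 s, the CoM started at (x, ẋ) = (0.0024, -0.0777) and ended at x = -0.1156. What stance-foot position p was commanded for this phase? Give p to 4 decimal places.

p = 0.1660

ωT = 2.9232·0.339 = 0.990965; cosh(ωT) = 1.532525, sinh(ωT) = 1.161307
x(T) = p + (x₀−p)·cosh(ωT) + (ẋ₀/ω)·sinh(ωT) ⇒ p·(1 − cosh) = x(T) − x₀·cosh − (ẋ₀/ω)·sinh
numerator   = -0.1156 − (0.0024)·1.532525 − (-0.0777/2.9232)·1.161307 = -0.088410
denominator = 1 − 1.532525 = -0.532525
p = -0.088410 / -0.532525 = 0.1660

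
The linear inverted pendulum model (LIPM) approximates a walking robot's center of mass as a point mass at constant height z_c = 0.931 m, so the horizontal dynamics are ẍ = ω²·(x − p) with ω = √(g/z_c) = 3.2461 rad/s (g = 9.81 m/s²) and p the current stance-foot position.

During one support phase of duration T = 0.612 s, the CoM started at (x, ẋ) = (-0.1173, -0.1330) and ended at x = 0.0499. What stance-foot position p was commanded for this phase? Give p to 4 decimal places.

ωT = 3.2461·0.612 = 1.986613; cosh(ωT) = 3.713979, sinh(ωT) = 3.576820
x(T) = p + (x₀−p)·cosh(ωT) + (ẋ₀/ω)·sinh(ωT) ⇒ p·(1 − cosh) = x(T) − x₀·cosh − (ẋ₀/ω)·sinh
numerator   = 0.0499 − (-0.1173)·3.713979 − (-0.1330/3.2461)·3.576820 = 0.632100
denominator = 1 − 3.713979 = -2.713979
p = 0.632100 / -2.713979 = -0.2329

p = -0.2329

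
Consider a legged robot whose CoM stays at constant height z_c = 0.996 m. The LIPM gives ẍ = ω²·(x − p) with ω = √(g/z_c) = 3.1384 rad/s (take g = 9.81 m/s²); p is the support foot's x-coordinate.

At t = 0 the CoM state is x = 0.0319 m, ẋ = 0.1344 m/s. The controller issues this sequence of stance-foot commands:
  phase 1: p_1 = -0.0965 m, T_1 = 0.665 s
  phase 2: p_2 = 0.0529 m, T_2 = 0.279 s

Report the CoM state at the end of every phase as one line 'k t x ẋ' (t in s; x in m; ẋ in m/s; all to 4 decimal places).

1 0.6650 0.5989 2.1492
2 0.9440 1.5012 4.7268

phase 1: p=-0.0965, T=0.665, ωT=2.087036, cosh=4.092521, sinh=3.968466; start (x,ẋ)=(0.031900, 0.134400) → end (x,ẋ)=(0.598927, 2.149210)
phase 2: p=0.0529, T=0.279, ωT=0.875614, cosh=1.408477, sinh=0.991871; start (x,ẋ)=(0.598927, 2.149210) → end (x,ẋ)=(1.501210, 4.726832)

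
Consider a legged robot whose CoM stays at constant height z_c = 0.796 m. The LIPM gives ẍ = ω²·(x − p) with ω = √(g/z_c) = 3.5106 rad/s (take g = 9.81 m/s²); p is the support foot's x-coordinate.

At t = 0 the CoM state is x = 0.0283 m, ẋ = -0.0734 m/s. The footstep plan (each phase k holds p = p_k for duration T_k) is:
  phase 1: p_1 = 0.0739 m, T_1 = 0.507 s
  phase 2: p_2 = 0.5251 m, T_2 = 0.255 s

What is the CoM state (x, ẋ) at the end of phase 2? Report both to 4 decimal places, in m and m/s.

phase 1: p=0.0739, T=0.507, ωT=1.779874, cosh=3.048885, sinh=2.880226; start (x,ẋ)=(0.028300, -0.073400) → end (x,ẋ)=(-0.125349, -0.684864)
phase 2: p=0.5251, T=0.255, ωT=0.895203, cosh=1.428179, sinh=1.019654; start (x,ẋ)=(-0.125349, -0.684864) → end (x,ẋ)=(-0.602777, -3.306455)

x = -0.6028, ẋ = -3.3065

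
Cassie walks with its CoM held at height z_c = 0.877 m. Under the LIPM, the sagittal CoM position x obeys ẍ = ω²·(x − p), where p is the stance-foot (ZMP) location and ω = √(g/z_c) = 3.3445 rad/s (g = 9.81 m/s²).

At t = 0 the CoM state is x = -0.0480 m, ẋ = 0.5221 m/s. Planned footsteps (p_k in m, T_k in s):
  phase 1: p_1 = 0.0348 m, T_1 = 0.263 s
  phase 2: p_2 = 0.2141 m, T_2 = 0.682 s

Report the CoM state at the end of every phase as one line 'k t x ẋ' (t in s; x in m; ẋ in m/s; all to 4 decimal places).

1 0.2630 0.0736 0.4612
2 0.9450 0.1870 0.0045

phase 1: p=0.0348, T=0.263, ωT=0.879604, cosh=1.412446, sinh=0.997498; start (x,ẋ)=(-0.048000, 0.522100) → end (x,ẋ)=(0.073566, 0.461206)
phase 2: p=0.2141, T=0.682, ωT=2.280949, cosh=4.944075, sinh=4.841888; start (x,ẋ)=(0.073566, 0.461206) → end (x,ẋ)=(0.186985, 0.004473)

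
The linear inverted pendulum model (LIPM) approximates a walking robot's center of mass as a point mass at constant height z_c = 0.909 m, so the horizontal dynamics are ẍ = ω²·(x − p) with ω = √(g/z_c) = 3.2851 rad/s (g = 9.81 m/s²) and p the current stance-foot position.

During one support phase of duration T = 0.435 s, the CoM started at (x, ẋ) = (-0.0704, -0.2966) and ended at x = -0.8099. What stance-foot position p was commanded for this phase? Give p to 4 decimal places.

ωT = 3.2851·0.435 = 1.429018; cosh(ωT) = 2.207072, sinh(ωT) = 1.967528
x(T) = p + (x₀−p)·cosh(ωT) + (ẋ₀/ω)·sinh(ωT) ⇒ p·(1 − cosh) = x(T) − x₀·cosh − (ẋ₀/ω)·sinh
numerator   = -0.8099 − (-0.0704)·2.207072 − (-0.2966/3.2851)·1.967528 = -0.476881
denominator = 1 − 2.207072 = -1.207072
p = -0.476881 / -1.207072 = 0.3951

p = 0.3951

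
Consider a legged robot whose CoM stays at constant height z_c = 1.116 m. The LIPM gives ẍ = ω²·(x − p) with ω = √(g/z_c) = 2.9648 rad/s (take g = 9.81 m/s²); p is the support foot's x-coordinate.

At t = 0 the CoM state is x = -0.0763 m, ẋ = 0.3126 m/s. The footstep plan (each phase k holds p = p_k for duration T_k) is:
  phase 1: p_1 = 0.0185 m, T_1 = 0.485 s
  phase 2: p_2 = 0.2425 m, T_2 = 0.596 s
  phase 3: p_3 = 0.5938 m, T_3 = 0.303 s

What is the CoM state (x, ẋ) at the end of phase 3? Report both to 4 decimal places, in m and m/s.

phase 1: p=0.0185, T=0.485, ωT=1.437928, cosh=2.224689, sinh=1.987270; start (x,ẋ)=(-0.076300, 0.312600) → end (x,ẋ)=(0.017132, 0.136890)
phase 2: p=0.2425, T=0.596, ωT=1.767021, cosh=3.012115, sinh=2.841274; start (x,ẋ)=(0.017132, 0.136890) → end (x,ẋ)=(-0.305150, -1.486134)
phase 3: p=0.5938, T=0.303, ωT=0.898334, cosh=1.431379, sinh=1.024131; start (x,ẋ)=(-0.305150, -1.486134) → end (x,ẋ)=(-1.206292, -4.856740)

x = -1.2063, ẋ = -4.8567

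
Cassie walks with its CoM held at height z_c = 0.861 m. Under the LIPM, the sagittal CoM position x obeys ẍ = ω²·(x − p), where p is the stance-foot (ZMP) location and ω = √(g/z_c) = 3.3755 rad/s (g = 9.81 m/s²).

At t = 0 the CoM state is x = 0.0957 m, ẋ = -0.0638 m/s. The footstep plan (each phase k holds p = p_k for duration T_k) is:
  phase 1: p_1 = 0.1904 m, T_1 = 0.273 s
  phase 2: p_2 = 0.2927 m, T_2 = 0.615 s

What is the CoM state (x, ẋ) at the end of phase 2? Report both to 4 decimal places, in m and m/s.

x = -1.2613, ẋ = -5.1895

phase 1: p=0.1904, T=0.273, ωT=0.921512, cosh=1.455502, sinh=1.057584; start (x,ẋ)=(0.095700, -0.063800) → end (x,ẋ)=(0.032575, -0.430928)
phase 2: p=0.2927, T=0.615, ωT=2.075932, cosh=4.048708, sinh=3.923269; start (x,ẋ)=(0.032575, -0.430928) → end (x,ẋ)=(-1.261330, -5.189541)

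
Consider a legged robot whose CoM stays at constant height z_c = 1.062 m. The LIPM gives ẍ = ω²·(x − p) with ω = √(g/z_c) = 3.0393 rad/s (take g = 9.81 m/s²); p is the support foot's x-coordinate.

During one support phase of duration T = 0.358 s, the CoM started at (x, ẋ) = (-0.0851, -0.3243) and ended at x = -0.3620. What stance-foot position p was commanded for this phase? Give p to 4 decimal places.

ωT = 3.0393·0.358 = 1.088069; cosh(ωT) = 1.652702, sinh(ωT) = 1.315836
x(T) = p + (x₀−p)·cosh(ωT) + (ẋ₀/ω)·sinh(ωT) ⇒ p·(1 − cosh) = x(T) − x₀·cosh − (ẋ₀/ω)·sinh
numerator   = -0.3620 − (-0.0851)·1.652702 − (-0.3243/3.0393)·1.315836 = -0.080953
denominator = 1 − 1.652702 = -0.652702
p = -0.080953 / -0.652702 = 0.1240

p = 0.1240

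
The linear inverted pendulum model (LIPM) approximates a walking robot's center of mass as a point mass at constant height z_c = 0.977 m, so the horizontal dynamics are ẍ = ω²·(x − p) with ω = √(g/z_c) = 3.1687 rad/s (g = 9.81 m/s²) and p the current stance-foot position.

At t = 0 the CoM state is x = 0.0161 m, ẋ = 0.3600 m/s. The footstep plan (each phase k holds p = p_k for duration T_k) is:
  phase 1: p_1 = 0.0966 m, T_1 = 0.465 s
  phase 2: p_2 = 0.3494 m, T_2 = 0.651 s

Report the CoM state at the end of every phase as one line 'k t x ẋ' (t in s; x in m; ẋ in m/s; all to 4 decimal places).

1 0.4650 0.1466 0.2994
2 1.1160 -0.0955 -1.2901

phase 1: p=0.0966, T=0.465, ωT=1.473445, cosh=2.296690, sinh=2.067556; start (x,ẋ)=(0.016100, 0.360000) → end (x,ẋ)=(0.146614, 0.299416)
phase 2: p=0.3494, T=0.651, ωT=2.062824, cosh=3.997625, sinh=3.870531; start (x,ẋ)=(0.146614, 0.299416) → end (x,ẋ)=(-0.095529, -1.290127)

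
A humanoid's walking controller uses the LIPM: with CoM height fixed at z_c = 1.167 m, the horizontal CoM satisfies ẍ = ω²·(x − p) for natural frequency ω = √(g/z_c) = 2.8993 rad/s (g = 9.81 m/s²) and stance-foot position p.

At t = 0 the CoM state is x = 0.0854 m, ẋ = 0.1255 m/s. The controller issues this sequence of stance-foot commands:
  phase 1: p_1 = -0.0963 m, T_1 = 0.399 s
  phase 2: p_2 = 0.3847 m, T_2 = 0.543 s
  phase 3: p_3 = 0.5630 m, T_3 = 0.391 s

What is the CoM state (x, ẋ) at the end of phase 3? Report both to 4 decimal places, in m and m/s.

phase 1: p=-0.0963, T=0.399, ωT=1.156821, cosh=1.747146, sinh=1.432662; start (x,ẋ)=(0.085400, 0.125500) → end (x,ẋ)=(0.283171, 0.973997)
phase 2: p=0.3847, T=0.543, ωT=1.574320, cosh=2.517303, sinh=2.310154; start (x,ẋ)=(0.283171, 0.973997) → end (x,ẋ)=(0.905199, 1.771822)
phase 3: p=0.5630, T=0.391, ωT=1.133626, cosh=1.714383, sinh=1.392519; start (x,ẋ)=(0.905199, 1.771822) → end (x,ẋ)=(2.000658, 4.419153)

x = 2.0007, ẋ = 4.4192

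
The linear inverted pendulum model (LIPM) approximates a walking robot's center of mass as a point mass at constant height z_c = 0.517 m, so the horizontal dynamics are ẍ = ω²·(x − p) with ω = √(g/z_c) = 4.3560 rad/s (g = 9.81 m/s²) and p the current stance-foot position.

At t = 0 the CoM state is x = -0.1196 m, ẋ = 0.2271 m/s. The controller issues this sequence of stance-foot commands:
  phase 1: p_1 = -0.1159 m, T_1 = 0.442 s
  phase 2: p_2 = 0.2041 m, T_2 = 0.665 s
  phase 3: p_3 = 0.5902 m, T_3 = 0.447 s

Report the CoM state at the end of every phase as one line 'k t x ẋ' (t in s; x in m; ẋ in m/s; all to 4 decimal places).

1 0.4420 0.0461 0.7411
2 1.1070 0.3051 0.5187
3 1.5540 -0.0206 -2.4095

phase 1: p=-0.1159, T=0.442, ωT=1.925352, cosh=3.501693, sinh=3.355869; start (x,ẋ)=(-0.119600, 0.227100) → end (x,ẋ)=(0.046102, 0.741147)
phase 2: p=0.2041, T=0.665, ωT=2.896740, cosh=9.085099, sinh=9.029896; start (x,ẋ)=(0.046102, 0.741147) → end (x,ẋ)=(0.305054, 0.518664)
phase 3: p=0.5902, T=0.447, ωT=1.947132, cosh=3.575620, sinh=3.432938; start (x,ẋ)=(0.305054, 0.518664) → end (x,ẋ)=(-0.020616, -2.409485)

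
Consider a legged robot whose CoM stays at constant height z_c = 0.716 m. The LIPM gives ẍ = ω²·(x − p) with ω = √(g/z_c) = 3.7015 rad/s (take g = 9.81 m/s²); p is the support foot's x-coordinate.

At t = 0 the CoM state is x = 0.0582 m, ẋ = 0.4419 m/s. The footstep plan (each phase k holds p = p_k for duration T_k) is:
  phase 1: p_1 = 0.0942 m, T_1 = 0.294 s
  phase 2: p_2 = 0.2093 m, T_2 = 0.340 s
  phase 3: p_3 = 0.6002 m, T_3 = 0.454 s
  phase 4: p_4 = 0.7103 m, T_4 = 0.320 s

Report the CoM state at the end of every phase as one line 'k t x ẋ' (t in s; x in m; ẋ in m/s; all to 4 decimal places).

phase 1: p=0.0942, T=0.294, ωT=1.088241, cosh=1.652928, sinh=1.316119; start (x,ẋ)=(0.058200, 0.441900) → end (x,ẋ)=(0.191818, 0.555051)
phase 2: p=0.2093, T=0.340, ωT=1.258510, cosh=1.902125, sinh=1.618048; start (x,ẋ)=(0.191818, 0.555051) → end (x,ẋ)=(0.418678, 0.951074)
phase 3: p=0.6002, T=0.454, ωT=1.680481, cosh=2.777211, sinh=2.590927; start (x,ẋ)=(0.418678, 0.951074) → end (x,ẋ)=(0.761796, 0.900483)
phase 4: p=0.7103, T=0.320, ωT=1.184480, cosh=1.787446, sinh=1.481541; start (x,ẋ)=(0.761796, 0.900483) → end (x,ẋ)=(1.162768, 1.891964)

1 0.2940 0.1918 0.5551
2 0.6340 0.4187 0.9511
3 1.0880 0.7618 0.9005
4 1.4080 1.1628 1.8920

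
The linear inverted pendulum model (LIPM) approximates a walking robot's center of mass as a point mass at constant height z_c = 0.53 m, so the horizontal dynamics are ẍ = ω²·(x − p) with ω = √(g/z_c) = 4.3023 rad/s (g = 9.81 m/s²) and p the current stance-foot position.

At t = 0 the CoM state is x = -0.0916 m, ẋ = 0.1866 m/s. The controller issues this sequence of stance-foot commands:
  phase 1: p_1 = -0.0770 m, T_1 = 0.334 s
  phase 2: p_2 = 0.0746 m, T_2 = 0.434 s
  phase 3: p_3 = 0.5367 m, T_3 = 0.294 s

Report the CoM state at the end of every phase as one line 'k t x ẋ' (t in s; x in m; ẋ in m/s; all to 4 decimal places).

phase 1: p=-0.0770, T=0.334, ωT=1.436968, cosh=2.222783, sinh=1.985136; start (x,ẋ)=(-0.091600, 0.186600) → end (x,ẋ)=(-0.023353, 0.290078)
phase 2: p=0.0746, T=0.434, ωT=1.867198, cosh=3.312350, sinh=3.157793; start (x,ẋ)=(-0.023353, 0.290078) → end (x,ẋ)=(-0.036944, -0.369929)
phase 3: p=0.5367, T=0.294, ωT=1.264876, cosh=1.912464, sinh=1.630190; start (x,ẋ)=(-0.036944, -0.369929) → end (x,ẋ)=(-0.700544, -4.730765)

1 0.3340 -0.0234 0.2901
2 0.7680 -0.0369 -0.3699
3 1.0620 -0.7005 -4.7308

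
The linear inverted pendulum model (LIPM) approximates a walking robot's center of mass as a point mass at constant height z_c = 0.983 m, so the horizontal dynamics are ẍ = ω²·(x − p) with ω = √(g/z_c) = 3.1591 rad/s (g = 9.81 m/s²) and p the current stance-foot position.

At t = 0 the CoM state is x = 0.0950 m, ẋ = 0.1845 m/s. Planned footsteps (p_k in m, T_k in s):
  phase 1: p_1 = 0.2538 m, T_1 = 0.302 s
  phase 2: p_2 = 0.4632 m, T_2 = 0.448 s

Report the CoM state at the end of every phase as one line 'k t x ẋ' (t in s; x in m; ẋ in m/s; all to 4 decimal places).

phase 1: p=0.2538, T=0.302, ωT=0.954048, cosh=1.490688, sinh=1.105510; start (x,ẋ)=(0.095000, 0.184500) → end (x,ẋ)=(0.081643, -0.279564)
phase 2: p=0.4632, T=0.448, ωT=1.415277, cosh=2.180242, sinh=1.937384; start (x,ẋ)=(0.081643, -0.279564) → end (x,ẋ)=(-0.540134, -2.944791)

1 0.3020 0.0816 -0.2796
2 0.7500 -0.5401 -2.9448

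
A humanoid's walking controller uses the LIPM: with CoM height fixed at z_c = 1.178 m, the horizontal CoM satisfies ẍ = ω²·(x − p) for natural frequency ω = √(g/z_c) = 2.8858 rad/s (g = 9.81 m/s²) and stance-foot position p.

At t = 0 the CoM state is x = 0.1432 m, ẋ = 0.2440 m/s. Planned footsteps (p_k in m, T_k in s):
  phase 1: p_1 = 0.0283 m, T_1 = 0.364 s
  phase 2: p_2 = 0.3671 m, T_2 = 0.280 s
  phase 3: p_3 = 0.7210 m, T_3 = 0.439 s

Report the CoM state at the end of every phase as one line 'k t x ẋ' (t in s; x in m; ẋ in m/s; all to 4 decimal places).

1 0.3640 0.3187 0.8074
2 0.6440 0.5535 0.9602
3 1.0830 0.9439 1.0498

phase 1: p=0.0283, T=0.364, ωT=1.050431, cosh=1.604335, sinh=1.254548; start (x,ẋ)=(0.143200, 0.244000) → end (x,ẋ)=(0.318713, 0.807439)
phase 2: p=0.3671, T=0.280, ωT=0.808024, cosh=1.344604, sinh=0.898866; start (x,ẋ)=(0.318713, 0.807439) → end (x,ẋ)=(0.553538, 0.960171)
phase 3: p=0.7210, T=0.439, ωT=1.266866, cosh=1.915712, sinh=1.633999; start (x,ẋ)=(0.553538, 0.960171) → end (x,ẋ)=(0.943861, 1.049765)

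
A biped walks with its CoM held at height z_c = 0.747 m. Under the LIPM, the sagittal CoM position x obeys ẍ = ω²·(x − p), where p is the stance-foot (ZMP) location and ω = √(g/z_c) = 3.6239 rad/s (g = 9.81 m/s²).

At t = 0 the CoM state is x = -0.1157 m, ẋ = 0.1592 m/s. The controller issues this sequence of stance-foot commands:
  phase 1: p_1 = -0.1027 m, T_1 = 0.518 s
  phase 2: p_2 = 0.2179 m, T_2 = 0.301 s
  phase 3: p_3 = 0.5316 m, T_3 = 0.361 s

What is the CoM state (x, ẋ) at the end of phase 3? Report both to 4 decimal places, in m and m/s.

phase 1: p=-0.1027, T=0.518, ωT=1.877180, cosh=3.344036, sinh=3.191015; start (x,ẋ)=(-0.115700, 0.159200) → end (x,ẋ)=(-0.005989, 0.382040)
phase 2: p=0.2179, T=0.301, ωT=1.090794, cosh=1.656293, sinh=1.320343; start (x,ẋ)=(-0.005989, 0.382040) → end (x,ẋ)=(-0.013733, -0.438494)
phase 3: p=0.5316, T=0.361, ωT=1.308228, cosh=1.984955, sinh=1.714657; start (x,ẋ)=(-0.013733, -0.438494) → end (x,ẋ)=(-0.758336, -4.258951)

x = -0.7583, ẋ = -4.2590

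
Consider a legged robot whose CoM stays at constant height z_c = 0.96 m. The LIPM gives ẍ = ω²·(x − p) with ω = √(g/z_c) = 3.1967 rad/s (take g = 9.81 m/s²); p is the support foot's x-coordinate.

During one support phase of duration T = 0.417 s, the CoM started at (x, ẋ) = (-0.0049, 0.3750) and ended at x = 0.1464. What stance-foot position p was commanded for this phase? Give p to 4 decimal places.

p = 0.0493

ωT = 3.1967·0.417 = 1.333024; cosh(ωT) = 2.028086, sinh(ωT) = 1.764408
x(T) = p + (x₀−p)·cosh(ωT) + (ẋ₀/ω)·sinh(ωT) ⇒ p·(1 − cosh) = x(T) − x₀·cosh − (ẋ₀/ω)·sinh
numerator   = 0.1464 − (-0.0049)·2.028086 − (0.3750/3.1967)·1.764408 = -0.050642
denominator = 1 − 2.028086 = -1.028086
p = -0.050642 / -1.028086 = 0.0493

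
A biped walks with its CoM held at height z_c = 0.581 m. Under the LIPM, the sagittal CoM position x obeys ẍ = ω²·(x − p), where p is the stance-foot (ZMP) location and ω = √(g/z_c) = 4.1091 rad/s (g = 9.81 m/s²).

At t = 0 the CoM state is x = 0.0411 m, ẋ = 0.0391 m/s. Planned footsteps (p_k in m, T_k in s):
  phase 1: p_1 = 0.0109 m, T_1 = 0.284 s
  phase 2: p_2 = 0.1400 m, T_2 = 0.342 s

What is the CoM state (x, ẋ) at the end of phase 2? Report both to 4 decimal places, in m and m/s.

phase 1: p=0.0109, T=0.284, ωT=1.166984, cosh=1.761798, sinh=1.450493; start (x,ẋ)=(0.041100, 0.039100) → end (x,ẋ)=(0.077908, 0.248885)
phase 2: p=0.1400, T=0.342, ωT=1.405312, cosh=2.161045, sinh=1.915754; start (x,ẋ)=(0.077908, 0.248885) → end (x,ẋ)=(0.121853, 0.049065)

x = 0.1219, ẋ = 0.0491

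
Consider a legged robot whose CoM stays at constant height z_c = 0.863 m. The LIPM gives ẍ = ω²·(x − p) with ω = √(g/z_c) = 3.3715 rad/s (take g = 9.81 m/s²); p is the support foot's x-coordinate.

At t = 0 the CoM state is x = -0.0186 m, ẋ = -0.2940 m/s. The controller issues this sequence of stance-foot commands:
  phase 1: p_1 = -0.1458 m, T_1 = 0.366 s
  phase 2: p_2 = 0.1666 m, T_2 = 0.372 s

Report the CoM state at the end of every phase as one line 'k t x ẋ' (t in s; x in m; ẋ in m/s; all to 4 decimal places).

1 0.3660 -0.0459 0.1264
2 0.7380 -0.1758 -0.9138

phase 1: p=-0.1458, T=0.366, ωT=1.233969, cosh=1.862985, sinh=1.571850; start (x,ẋ)=(-0.018600, -0.294000) → end (x,ẋ)=(-0.045896, 0.126378)
phase 2: p=0.1666, T=0.372, ωT=1.254198, cosh=1.895165, sinh=1.609861; start (x,ẋ)=(-0.045896, 0.126378) → end (x,ẋ)=(-0.175771, -0.913846)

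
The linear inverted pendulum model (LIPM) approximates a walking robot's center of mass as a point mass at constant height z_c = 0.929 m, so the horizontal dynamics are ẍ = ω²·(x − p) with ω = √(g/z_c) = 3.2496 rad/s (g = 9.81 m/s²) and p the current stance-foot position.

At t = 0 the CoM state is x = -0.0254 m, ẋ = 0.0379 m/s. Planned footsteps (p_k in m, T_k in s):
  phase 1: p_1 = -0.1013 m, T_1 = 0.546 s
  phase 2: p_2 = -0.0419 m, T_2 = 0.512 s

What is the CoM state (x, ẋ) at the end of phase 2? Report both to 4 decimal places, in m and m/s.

phase 1: p=-0.1013, T=0.546, ωT=1.774282, cosh=3.032825, sinh=2.863219; start (x,ẋ)=(-0.025400, 0.037900) → end (x,ẋ)=(0.162285, 0.821142)
phase 2: p=-0.0419, T=0.512, ωT=1.663795, cosh=2.734364, sinh=2.544945; start (x,ẋ)=(0.162285, 0.821142) → end (x,ẋ)=(1.159499, 3.933921)

x = 1.1595, ẋ = 3.9339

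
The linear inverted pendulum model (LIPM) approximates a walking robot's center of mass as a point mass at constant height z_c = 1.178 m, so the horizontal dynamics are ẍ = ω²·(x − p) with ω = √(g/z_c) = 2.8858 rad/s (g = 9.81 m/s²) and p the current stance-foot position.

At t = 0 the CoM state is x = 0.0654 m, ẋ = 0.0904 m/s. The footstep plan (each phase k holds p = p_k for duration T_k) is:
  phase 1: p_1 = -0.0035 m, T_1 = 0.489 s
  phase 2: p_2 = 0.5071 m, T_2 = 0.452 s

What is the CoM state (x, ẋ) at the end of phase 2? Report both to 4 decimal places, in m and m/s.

phase 1: p=-0.0035, T=0.489, ωT=1.411156, cosh=2.172278, sinh=1.928416; start (x,ẋ)=(0.065400, 0.090400) → end (x,ẋ)=(0.206579, 0.579804)
phase 2: p=0.5071, T=0.452, ωT=1.304382, cosh=1.978375, sinh=1.707035; start (x,ẋ)=(0.206579, 0.579804) → end (x,ẋ)=(0.255528, -0.333344)

x = 0.2555, ẋ = -0.3333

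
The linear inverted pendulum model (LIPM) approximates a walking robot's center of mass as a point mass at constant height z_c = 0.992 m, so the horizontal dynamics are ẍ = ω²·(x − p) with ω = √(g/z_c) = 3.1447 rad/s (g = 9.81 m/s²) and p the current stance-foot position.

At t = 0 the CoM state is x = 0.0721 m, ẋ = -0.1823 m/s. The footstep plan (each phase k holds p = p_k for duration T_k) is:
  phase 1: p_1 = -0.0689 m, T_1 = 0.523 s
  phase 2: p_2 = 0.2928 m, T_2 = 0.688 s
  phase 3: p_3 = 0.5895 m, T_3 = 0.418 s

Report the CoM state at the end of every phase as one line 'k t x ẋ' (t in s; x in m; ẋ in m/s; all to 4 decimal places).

phase 1: p=-0.0689, T=0.523, ωT=1.644678, cosh=2.686209, sinh=2.493134; start (x,ẋ)=(0.072100, -0.182300) → end (x,ẋ)=(0.165327, 0.615766)
phase 2: p=0.2928, T=0.688, ωT=2.163554, cosh=4.408461, sinh=4.293545; start (x,ẋ)=(0.165327, 0.615766) → end (x,ẋ)=(0.571563, 0.993454)
phase 3: p=0.5895, T=0.418, ωT=1.314485, cosh=1.995722, sinh=1.727110; start (x,ẋ)=(0.571563, 0.993454) → end (x,ẋ)=(1.099321, 1.885240)

1 0.5230 0.1653 0.6158
2 1.2110 0.5716 0.9935
3 1.6290 1.0993 1.8852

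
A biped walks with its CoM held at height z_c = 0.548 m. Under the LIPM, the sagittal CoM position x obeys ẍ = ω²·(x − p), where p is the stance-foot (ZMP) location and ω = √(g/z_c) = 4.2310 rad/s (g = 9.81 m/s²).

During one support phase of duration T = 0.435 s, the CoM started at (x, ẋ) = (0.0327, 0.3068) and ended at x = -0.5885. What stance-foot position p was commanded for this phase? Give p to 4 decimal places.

p = 0.4112

ωT = 4.2310·0.435 = 1.840485; cosh(ωT) = 3.229167, sinh(ωT) = 3.070426
x(T) = p + (x₀−p)·cosh(ωT) + (ẋ₀/ω)·sinh(ωT) ⇒ p·(1 − cosh) = x(T) − x₀·cosh − (ẋ₀/ω)·sinh
numerator   = -0.5885 − (0.0327)·3.229167 − (0.3068/4.2310)·3.070426 = -0.916738
denominator = 1 − 3.229167 = -2.229167
p = -0.916738 / -2.229167 = 0.4112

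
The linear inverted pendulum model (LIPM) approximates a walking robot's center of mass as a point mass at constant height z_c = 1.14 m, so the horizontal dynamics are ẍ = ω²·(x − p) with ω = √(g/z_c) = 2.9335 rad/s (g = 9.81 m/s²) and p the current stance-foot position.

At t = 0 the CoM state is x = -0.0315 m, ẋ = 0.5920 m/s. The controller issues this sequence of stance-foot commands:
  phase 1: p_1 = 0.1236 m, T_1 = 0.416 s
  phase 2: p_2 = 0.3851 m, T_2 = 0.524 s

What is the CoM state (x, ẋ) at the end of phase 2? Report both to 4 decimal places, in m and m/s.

phase 1: p=0.1236, T=0.416, ωT=1.220336, cosh=1.841729, sinh=1.546598; start (x,ẋ)=(-0.031500, 0.592000) → end (x,ẋ)=(0.150062, 0.386623)
phase 2: p=0.3851, T=0.524, ωT=1.537154, cosh=2.433163, sinh=2.218171; start (x,ẋ)=(0.150062, 0.386623) → end (x,ẋ)=(0.105559, -0.588678)

x = 0.1056, ẋ = -0.5887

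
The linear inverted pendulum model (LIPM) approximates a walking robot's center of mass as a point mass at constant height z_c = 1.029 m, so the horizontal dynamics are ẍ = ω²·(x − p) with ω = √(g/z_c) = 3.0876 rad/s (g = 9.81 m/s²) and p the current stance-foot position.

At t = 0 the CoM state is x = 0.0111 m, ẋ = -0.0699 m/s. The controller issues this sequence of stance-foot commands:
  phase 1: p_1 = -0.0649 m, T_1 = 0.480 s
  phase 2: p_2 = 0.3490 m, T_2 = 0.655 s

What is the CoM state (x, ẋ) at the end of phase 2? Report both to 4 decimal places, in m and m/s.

phase 1: p=-0.0649, T=0.480, ωT=1.482048, cosh=2.314562, sinh=2.087390; start (x,ẋ)=(0.011100, -0.069900) → end (x,ẋ)=(0.063750, 0.328034)
phase 2: p=0.3490, T=0.655, ωT=2.022378, cosh=3.844306, sinh=3.711966; start (x,ẋ)=(0.063750, 0.328034) → end (x,ẋ)=(-0.353219, -2.008201)

x = -0.3532, ẋ = -2.0082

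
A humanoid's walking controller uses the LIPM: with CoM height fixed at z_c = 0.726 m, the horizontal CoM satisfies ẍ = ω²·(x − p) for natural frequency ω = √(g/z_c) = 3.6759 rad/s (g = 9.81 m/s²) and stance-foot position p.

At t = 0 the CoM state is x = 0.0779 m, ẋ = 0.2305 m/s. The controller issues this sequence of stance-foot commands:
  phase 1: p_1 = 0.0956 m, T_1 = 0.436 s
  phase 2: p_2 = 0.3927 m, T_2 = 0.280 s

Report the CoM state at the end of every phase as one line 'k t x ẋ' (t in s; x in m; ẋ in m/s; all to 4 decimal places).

phase 1: p=0.0956, T=0.436, ωT=1.602692, cosh=2.583870, sinh=2.382516; start (x,ẋ)=(0.077900, 0.230500) → end (x,ẋ)=(0.199263, 0.440567)
phase 2: p=0.3927, T=0.280, ωT=1.029252, cosh=1.578123, sinh=1.220849; start (x,ẋ)=(0.199263, 0.440567) → end (x,ẋ)=(0.233755, -0.172822)

1 0.4360 0.1993 0.4406
2 0.7160 0.2338 -0.1728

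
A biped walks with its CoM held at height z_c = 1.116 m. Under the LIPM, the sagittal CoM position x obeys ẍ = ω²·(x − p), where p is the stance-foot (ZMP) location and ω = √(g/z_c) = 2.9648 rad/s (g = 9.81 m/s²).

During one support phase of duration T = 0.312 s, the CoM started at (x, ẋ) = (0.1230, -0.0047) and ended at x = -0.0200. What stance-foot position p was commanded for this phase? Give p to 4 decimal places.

p = 0.4307

ωT = 2.9648·0.312 = 0.925018; cosh(ωT) = 1.459219, sinh(ωT) = 1.062694
x(T) = p + (x₀−p)·cosh(ωT) + (ẋ₀/ω)·sinh(ωT) ⇒ p·(1 − cosh) = x(T) − x₀·cosh − (ẋ₀/ω)·sinh
numerator   = -0.0200 − (0.1230)·1.459219 − (-0.0047/2.9648)·1.062694 = -0.197799
denominator = 1 − 1.459219 = -0.459219
p = -0.197799 / -0.459219 = 0.4307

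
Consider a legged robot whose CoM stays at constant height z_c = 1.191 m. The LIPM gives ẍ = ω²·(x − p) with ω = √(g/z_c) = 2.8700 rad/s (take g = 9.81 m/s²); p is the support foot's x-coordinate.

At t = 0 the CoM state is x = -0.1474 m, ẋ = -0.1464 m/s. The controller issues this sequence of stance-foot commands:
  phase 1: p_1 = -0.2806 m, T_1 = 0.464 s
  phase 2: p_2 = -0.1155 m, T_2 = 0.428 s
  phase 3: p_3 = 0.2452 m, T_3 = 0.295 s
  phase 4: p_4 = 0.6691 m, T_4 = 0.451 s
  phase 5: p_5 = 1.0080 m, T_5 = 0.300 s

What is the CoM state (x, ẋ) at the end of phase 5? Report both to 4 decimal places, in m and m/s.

phase 1: p=-0.2806, T=0.464, ωT=1.331680, cosh=2.025717, sinh=1.761684; start (x,ẋ)=(-0.147400, -0.146400) → end (x,ẋ)=(-0.100639, 0.376899)
phase 2: p=-0.1155, T=0.428, ωT=1.228360, cosh=1.854198, sinh=1.561425; start (x,ẋ)=(-0.100639, 0.376899) → end (x,ẋ)=(0.117108, 0.765442)
phase 3: p=0.2452, T=0.295, ωT=0.846650, cosh=1.380336, sinh=0.951486; start (x,ẋ)=(0.117108, 0.765442) → end (x,ẋ)=(0.322155, 0.706776)
phase 4: p=0.6691, T=0.451, ωT=1.294370, cosh=1.961384, sinh=1.687313; start (x,ẋ)=(0.322155, 0.706776) → end (x,ẋ)=(0.404132, -0.293851)
phase 5: p=1.0080, T=0.300, ωT=0.861000, cosh=1.394132, sinh=0.971393; start (x,ẋ)=(0.404132, -0.293851) → end (x,ẋ)=(0.066670, -2.093190)

x = 0.0667, ẋ = -2.0932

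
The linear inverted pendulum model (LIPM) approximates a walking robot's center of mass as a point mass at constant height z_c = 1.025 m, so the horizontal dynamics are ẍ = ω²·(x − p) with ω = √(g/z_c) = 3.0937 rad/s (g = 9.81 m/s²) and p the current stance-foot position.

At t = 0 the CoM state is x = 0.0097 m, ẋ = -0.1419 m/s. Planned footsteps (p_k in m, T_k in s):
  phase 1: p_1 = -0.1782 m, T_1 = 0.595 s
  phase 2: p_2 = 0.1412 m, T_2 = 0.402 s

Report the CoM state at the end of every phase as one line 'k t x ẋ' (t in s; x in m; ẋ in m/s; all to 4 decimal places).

1 0.5950 0.2878 1.3270
2 0.9970 1.0987 3.2139

phase 1: p=-0.1782, T=0.595, ωT=1.840752, cosh=3.229985, sinh=3.071287; start (x,ẋ)=(0.009700, -0.141900) → end (x,ẋ)=(0.287842, 1.327023)
phase 2: p=0.1412, T=0.402, ωT=1.243667, cosh=1.878317, sinh=1.589992; start (x,ẋ)=(0.287842, 1.327023) → end (x,ẋ)=(1.098658, 3.213898)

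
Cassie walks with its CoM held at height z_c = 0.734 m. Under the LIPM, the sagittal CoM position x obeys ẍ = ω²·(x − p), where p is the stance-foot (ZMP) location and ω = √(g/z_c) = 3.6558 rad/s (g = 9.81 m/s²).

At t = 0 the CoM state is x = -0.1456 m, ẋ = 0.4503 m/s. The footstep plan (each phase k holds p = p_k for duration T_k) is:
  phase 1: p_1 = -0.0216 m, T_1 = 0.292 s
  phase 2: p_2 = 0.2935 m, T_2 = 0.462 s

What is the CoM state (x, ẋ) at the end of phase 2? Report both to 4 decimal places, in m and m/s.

x = -0.6029, ẋ = -3.0070

phase 1: p=-0.0216, T=0.292, ωT=1.067494, cosh=1.625975, sinh=1.282106; start (x,ẋ)=(-0.145600, 0.450300) → end (x,ẋ)=(-0.065299, 0.150973)
phase 2: p=0.2935, T=0.462, ωT=1.688980, cosh=2.799331, sinh=2.614623; start (x,ẋ)=(-0.065299, 0.150973) → end (x,ẋ)=(-0.602920, -3.006966)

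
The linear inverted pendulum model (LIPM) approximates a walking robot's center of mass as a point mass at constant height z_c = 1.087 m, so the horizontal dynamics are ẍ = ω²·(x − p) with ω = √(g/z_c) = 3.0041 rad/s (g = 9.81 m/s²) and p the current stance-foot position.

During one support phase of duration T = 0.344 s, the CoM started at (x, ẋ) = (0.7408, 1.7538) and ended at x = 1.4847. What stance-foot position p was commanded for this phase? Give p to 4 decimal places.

ωT = 3.0041·0.344 = 1.033410; cosh(ωT) = 1.583213, sinh(ωT) = 1.227422
x(T) = p + (x₀−p)·cosh(ωT) + (ẋ₀/ω)·sinh(ωT) ⇒ p·(1 − cosh) = x(T) − x₀·cosh − (ẋ₀/ω)·sinh
numerator   = 1.4847 − (0.7408)·1.583213 − (1.7538/3.0041)·1.227422 = -0.404716
denominator = 1 − 1.583213 = -0.583213
p = -0.404716 / -0.583213 = 0.6939

p = 0.6939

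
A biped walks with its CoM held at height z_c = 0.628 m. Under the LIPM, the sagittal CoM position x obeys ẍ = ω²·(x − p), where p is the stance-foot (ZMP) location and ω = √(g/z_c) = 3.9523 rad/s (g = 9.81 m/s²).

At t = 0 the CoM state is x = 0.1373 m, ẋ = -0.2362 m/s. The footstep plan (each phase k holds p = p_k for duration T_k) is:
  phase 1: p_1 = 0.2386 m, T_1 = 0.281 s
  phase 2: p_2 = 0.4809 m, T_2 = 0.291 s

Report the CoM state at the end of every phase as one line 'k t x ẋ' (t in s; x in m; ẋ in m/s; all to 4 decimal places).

1 0.2810 -0.0127 -0.9393
2 0.5720 -0.7146 -4.4046

phase 1: p=0.2386, T=0.281, ωT=1.110596, cosh=1.682765, sinh=1.353403; start (x,ẋ)=(0.137300, -0.236200) → end (x,ẋ)=(-0.012747, -0.939328)
phase 2: p=0.4809, T=0.291, ωT=1.150119, cosh=1.737584, sinh=1.420985; start (x,ẋ)=(-0.012747, -0.939328) → end (x,ẋ)=(-0.714574, -4.404564)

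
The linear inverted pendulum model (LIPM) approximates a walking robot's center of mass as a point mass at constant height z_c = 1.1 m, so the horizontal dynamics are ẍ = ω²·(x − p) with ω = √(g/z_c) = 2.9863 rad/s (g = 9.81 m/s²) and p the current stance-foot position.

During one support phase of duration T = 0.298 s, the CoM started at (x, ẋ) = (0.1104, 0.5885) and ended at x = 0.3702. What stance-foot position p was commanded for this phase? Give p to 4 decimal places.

p = -0.0323

ωT = 2.9863·0.298 = 0.889917; cosh(ωT) = 1.422809, sinh(ωT) = 1.012119
x(T) = p + (x₀−p)·cosh(ωT) + (ẋ₀/ω)·sinh(ωT) ⇒ p·(1 − cosh) = x(T) − x₀·cosh − (ẋ₀/ω)·sinh
numerator   = 0.3702 − (0.1104)·1.422809 − (0.5885/2.9863)·1.012119 = 0.013667
denominator = 1 − 1.422809 = -0.422809
p = 0.013667 / -0.422809 = -0.0323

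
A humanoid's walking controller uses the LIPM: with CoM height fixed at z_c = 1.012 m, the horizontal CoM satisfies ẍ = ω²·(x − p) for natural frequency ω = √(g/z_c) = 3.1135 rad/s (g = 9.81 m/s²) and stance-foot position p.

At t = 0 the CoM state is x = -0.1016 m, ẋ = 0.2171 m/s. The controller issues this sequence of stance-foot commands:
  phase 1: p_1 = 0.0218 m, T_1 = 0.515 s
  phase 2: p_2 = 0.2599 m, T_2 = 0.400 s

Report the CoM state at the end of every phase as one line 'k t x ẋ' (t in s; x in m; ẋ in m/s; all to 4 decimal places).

1 0.5150 -0.1310 -0.3548
2 0.9150 -0.6570 -2.6065

phase 1: p=0.0218, T=0.515, ωT=1.603453, cosh=2.585681, sinh=2.384481; start (x,ẋ)=(-0.101600, 0.217100) → end (x,ẋ)=(-0.131007, -0.354780)
phase 2: p=0.2599, T=0.400, ωT=1.245400, cosh=1.881075, sinh=1.593249; start (x,ẋ)=(-0.131007, -0.354780) → end (x,ẋ)=(-0.656974, -2.606492)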